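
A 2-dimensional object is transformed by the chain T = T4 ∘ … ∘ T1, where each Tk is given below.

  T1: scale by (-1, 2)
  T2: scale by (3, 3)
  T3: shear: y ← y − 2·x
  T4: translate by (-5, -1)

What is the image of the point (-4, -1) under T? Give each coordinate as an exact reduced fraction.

T1 scale by (-1, 2): (-4, -1) → (4, -2)
T2 scale by (3, 3): (4, -2) → (12, -6)
T3 shear: y ← y − 2·x: (12, -6) → (12, -30)
T4 translate by (-5, -1): (12, -30) → (7, -31)

T(p) = (7, -31)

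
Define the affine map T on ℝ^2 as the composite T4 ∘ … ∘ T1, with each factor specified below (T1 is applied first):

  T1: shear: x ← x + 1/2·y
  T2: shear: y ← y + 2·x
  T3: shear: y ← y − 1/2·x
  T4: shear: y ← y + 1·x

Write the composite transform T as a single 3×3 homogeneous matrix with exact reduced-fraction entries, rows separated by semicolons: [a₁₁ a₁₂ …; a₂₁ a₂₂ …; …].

T = [1 1/2 0; 5/2 9/4 0; 0 0 1]

T1 = [1 1/2 0; 0 1 0; 0 0 1]
T2·T1 = [1 1/2 0; 2 2 0; 0 0 1]
T3·…·T1 = [1 1/2 0; 3/2 7/4 0; 0 0 1]
T4·…·T1 = [1 1/2 0; 5/2 9/4 0; 0 0 1]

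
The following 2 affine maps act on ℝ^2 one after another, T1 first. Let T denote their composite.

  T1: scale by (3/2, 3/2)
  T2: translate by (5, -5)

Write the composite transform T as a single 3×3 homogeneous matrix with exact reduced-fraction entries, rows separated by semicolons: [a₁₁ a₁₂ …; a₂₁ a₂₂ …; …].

T1 = [3/2 0 0; 0 3/2 0; 0 0 1]
T2·T1 = [3/2 0 5; 0 3/2 -5; 0 0 1]

T = [3/2 0 5; 0 3/2 -5; 0 0 1]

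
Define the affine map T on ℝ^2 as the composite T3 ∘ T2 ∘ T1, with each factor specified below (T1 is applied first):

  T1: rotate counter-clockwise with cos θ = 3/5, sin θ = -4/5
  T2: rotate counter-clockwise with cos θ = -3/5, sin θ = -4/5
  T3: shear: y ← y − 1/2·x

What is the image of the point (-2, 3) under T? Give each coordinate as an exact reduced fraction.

T(p) = (2, -4)

T1 rotate counter-clockwise with cos θ = 3/5, sin θ = -4/5: (-2, 3) → (6/5, 17/5)
T2 rotate counter-clockwise with cos θ = -3/5, sin θ = -4/5: (6/5, 17/5) → (2, -3)
T3 shear: y ← y − 1/2·x: (2, -3) → (2, -4)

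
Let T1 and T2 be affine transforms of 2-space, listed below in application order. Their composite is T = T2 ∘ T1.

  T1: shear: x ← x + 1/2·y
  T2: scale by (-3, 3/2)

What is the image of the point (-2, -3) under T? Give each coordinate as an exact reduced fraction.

T(p) = (21/2, -9/2)

T1 shear: x ← x + 1/2·y: (-2, -3) → (-7/2, -3)
T2 scale by (-3, 3/2): (-7/2, -3) → (21/2, -9/2)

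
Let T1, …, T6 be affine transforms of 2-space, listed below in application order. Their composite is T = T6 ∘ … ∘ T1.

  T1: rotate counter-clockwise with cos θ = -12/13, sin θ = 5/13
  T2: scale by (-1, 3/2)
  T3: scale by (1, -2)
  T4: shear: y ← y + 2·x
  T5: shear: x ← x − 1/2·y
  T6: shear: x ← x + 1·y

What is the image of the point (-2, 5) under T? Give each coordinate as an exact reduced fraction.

T1 rotate counter-clockwise with cos θ = -12/13, sin θ = 5/13: (-2, 5) → (-1/13, -70/13)
T2 scale by (-1, 3/2): (-1/13, -70/13) → (1/13, -105/13)
T3 scale by (1, -2): (1/13, -105/13) → (1/13, 210/13)
T4 shear: y ← y + 2·x: (1/13, 210/13) → (1/13, 212/13)
T5 shear: x ← x − 1/2·y: (1/13, 212/13) → (-105/13, 212/13)
T6 shear: x ← x + 1·y: (-105/13, 212/13) → (107/13, 212/13)

T(p) = (107/13, 212/13)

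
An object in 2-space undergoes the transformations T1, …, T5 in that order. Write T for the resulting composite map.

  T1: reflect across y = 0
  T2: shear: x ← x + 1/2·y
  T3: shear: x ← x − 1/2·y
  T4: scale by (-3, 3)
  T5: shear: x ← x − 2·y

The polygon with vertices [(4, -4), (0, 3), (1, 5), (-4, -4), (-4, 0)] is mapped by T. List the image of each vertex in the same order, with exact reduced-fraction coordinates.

T1 reflect across y = 0: (4, -4) → (4, 4); (0, 3) → (0, -3); (1, 5) → (1, -5); (-4, -4) → (-4, 4); (-4, 0) → (-4, 0)
T2 shear: x ← x + 1/2·y: (4, 4) → (6, 4); (0, -3) → (-3/2, -3); (1, -5) → (-3/2, -5); (-4, 4) → (-2, 4); (-4, 0) → (-4, 0)
T3 shear: x ← x − 1/2·y: (6, 4) → (4, 4); (-3/2, -3) → (0, -3); (-3/2, -5) → (1, -5); (-2, 4) → (-4, 4); (-4, 0) → (-4, 0)
T4 scale by (-3, 3): (4, 4) → (-12, 12); (0, -3) → (0, -9); (1, -5) → (-3, -15); (-4, 4) → (12, 12); (-4, 0) → (12, 0)
T5 shear: x ← x − 2·y: (-12, 12) → (-36, 12); (0, -9) → (18, -9); (-3, -15) → (27, -15); (12, 12) → (-12, 12); (12, 0) → (12, 0)

image vertices: (-36, 12), (18, -9), (27, -15), (-12, 12), (12, 0)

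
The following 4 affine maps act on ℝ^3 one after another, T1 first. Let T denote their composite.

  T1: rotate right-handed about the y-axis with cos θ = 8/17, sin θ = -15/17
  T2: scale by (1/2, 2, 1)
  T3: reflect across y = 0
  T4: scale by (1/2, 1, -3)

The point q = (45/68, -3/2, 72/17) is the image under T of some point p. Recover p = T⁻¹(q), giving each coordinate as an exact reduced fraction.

T1 = [8/17 0 -15/17 0; 0 1 0 0; 15/17 0 8/17 0; 0 0 0 1]
T2·T1 = [4/17 0 -15/34 0; 0 2 0 0; 15/17 0 8/17 0; 0 0 0 1]
T3·…·T1 = [4/17 0 -15/34 0; 0 -2 0 0; 15/17 0 8/17 0; 0 0 0 1]
T4·…·T1 = [2/17 0 -15/68 0; 0 -2 0 0; -45/17 0 -24/17 0; 0 0 0 1]
det M = 3/2; M⁻¹ = [32/17 0 -5/17 0; 0 -1/2 0 0; -60/17 0 -8/51 0; 0 0 0 1]
M⁻¹ · (45/68, -3/2, 72/17)ᵀ = (0, 3/4, -3)ᵀ

p = (0, 3/4, -3)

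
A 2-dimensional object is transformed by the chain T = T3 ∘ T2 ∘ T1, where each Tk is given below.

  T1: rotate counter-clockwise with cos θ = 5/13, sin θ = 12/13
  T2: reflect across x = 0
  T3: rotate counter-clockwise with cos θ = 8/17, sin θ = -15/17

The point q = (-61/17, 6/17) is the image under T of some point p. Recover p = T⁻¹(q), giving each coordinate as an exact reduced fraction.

T1 = [5/13 -12/13 0; 12/13 5/13 0; 0 0 1]
T2·T1 = [-5/13 12/13 0; 12/13 5/13 0; 0 0 1]
T3·…·T1 = [140/221 171/221 0; 171/221 -140/221 0; 0 0 1]
det M = -1; M⁻¹ = [140/221 171/221 0; 171/221 -140/221 0; 0 0 1]
M⁻¹ · (-61/17, 6/17)ᵀ = (-2, -3)ᵀ

p = (-2, -3)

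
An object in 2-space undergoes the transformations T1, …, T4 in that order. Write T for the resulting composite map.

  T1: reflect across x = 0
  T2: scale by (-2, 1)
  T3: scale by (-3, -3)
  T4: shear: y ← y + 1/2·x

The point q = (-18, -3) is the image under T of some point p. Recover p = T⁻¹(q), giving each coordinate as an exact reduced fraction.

p = (3, -2)

T1 = [-1 0 0; 0 1 0; 0 0 1]
T2·T1 = [2 0 0; 0 1 0; 0 0 1]
T3·…·T1 = [-6 0 0; 0 -3 0; 0 0 1]
T4·…·T1 = [-6 0 0; -3 -3 0; 0 0 1]
det M = 18; M⁻¹ = [-1/6 0 0; 1/6 -1/3 0; 0 0 1]
M⁻¹ · (-18, -3)ᵀ = (3, -2)ᵀ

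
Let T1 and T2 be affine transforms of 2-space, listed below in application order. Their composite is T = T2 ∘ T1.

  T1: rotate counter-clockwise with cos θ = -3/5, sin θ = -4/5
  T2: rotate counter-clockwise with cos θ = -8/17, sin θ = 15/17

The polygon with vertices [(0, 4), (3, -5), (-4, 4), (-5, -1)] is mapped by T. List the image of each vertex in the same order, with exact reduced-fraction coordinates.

image vertices: (52/85, 336/85), (11/5, -27/5), (-284/85, 388/85), (-433/85, -19/85)

T1 rotate counter-clockwise with cos θ = -3/5, sin θ = -4/5: (0, 4) → (16/5, -12/5); (3, -5) → (-29/5, 3/5); (-4, 4) → (28/5, 4/5); (-5, -1) → (11/5, 23/5)
T2 rotate counter-clockwise with cos θ = -8/17, sin θ = 15/17: (16/5, -12/5) → (52/85, 336/85); (-29/5, 3/5) → (11/5, -27/5); (28/5, 4/5) → (-284/85, 388/85); (11/5, 23/5) → (-433/85, -19/85)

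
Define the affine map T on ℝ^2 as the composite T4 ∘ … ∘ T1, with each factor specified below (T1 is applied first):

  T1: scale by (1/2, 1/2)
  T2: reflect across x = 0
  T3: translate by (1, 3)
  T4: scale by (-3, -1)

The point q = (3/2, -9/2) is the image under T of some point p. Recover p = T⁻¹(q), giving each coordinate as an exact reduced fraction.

T1 = [1/2 0 0; 0 1/2 0; 0 0 1]
T2·T1 = [-1/2 0 0; 0 1/2 0; 0 0 1]
T3·…·T1 = [-1/2 0 1; 0 1/2 3; 0 0 1]
T4·…·T1 = [3/2 0 -3; 0 -1/2 -3; 0 0 1]
det M = -3/4; M⁻¹ = [2/3 0 2; 0 -2 -6; 0 0 1]
M⁻¹ · (3/2, -9/2)ᵀ = (3, 3)ᵀ

p = (3, 3)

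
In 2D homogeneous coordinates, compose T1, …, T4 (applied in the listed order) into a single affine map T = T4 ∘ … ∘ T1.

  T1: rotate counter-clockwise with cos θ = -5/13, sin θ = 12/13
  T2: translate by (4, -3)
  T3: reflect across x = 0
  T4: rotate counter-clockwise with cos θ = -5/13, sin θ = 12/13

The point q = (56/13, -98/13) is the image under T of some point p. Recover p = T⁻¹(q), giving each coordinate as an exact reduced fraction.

p = (0, -5)

T1 = [-5/13 -12/13 0; 12/13 -5/13 0; 0 0 1]
T2·T1 = [-5/13 -12/13 4; 12/13 -5/13 -3; 0 0 1]
T3·…·T1 = [5/13 12/13 -4; 12/13 -5/13 -3; 0 0 1]
T4·…·T1 = [-1 0 56/13; 0 1 -33/13; 0 0 1]
det M = -1; M⁻¹ = [-1 0 56/13; 0 1 33/13; 0 0 1]
M⁻¹ · (56/13, -98/13)ᵀ = (0, -5)ᵀ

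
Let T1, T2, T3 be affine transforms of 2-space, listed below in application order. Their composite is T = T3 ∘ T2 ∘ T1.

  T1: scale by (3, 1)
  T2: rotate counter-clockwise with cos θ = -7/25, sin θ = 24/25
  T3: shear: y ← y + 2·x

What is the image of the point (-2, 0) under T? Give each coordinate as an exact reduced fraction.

T1 scale by (3, 1): (-2, 0) → (-6, 0)
T2 rotate counter-clockwise with cos θ = -7/25, sin θ = 24/25: (-6, 0) → (42/25, -144/25)
T3 shear: y ← y + 2·x: (42/25, -144/25) → (42/25, -12/5)

T(p) = (42/25, -12/5)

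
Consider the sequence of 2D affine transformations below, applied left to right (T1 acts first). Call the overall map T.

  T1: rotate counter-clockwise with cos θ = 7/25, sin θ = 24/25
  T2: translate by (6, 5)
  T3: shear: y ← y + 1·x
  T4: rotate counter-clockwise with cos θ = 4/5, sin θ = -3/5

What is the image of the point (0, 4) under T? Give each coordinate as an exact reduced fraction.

T1 rotate counter-clockwise with cos θ = 7/25, sin θ = 24/25: (0, 4) → (-96/25, 28/25)
T2 translate by (6, 5): (-96/25, 28/25) → (54/25, 153/25)
T3 shear: y ← y + 1·x: (54/25, 153/25) → (54/25, 207/25)
T4 rotate counter-clockwise with cos θ = 4/5, sin θ = -3/5: (54/25, 207/25) → (837/125, 666/125)

T(p) = (837/125, 666/125)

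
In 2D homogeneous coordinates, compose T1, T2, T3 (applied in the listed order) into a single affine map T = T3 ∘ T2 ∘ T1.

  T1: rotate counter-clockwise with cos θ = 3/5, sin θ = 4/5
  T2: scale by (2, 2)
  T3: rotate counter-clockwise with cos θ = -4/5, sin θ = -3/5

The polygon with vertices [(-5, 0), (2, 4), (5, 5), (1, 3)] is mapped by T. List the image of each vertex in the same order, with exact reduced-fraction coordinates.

image vertices: (0, 10), (8, -4), (10, -10), (6, -2)

T1 rotate counter-clockwise with cos θ = 3/5, sin θ = 4/5: (-5, 0) → (-3, -4); (2, 4) → (-2, 4); (5, 5) → (-1, 7); (1, 3) → (-9/5, 13/5)
T2 scale by (2, 2): (-3, -4) → (-6, -8); (-2, 4) → (-4, 8); (-1, 7) → (-2, 14); (-9/5, 13/5) → (-18/5, 26/5)
T3 rotate counter-clockwise with cos θ = -4/5, sin θ = -3/5: (-6, -8) → (0, 10); (-4, 8) → (8, -4); (-2, 14) → (10, -10); (-18/5, 26/5) → (6, -2)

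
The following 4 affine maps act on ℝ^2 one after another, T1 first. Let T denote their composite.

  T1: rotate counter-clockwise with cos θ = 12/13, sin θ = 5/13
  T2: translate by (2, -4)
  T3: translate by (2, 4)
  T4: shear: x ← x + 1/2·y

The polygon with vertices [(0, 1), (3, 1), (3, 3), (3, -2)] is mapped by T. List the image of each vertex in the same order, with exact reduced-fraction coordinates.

T1 rotate counter-clockwise with cos θ = 12/13, sin θ = 5/13: (0, 1) → (-5/13, 12/13); (3, 1) → (31/13, 27/13); (3, 3) → (21/13, 51/13); (3, -2) → (46/13, -9/13)
T2 translate by (2, -4): (-5/13, 12/13) → (21/13, -40/13); (31/13, 27/13) → (57/13, -25/13); (21/13, 51/13) → (47/13, -1/13); (46/13, -9/13) → (72/13, -61/13)
T3 translate by (2, 4): (21/13, -40/13) → (47/13, 12/13); (57/13, -25/13) → (83/13, 27/13); (47/13, -1/13) → (73/13, 51/13); (72/13, -61/13) → (98/13, -9/13)
T4 shear: x ← x + 1/2·y: (47/13, 12/13) → (53/13, 12/13); (83/13, 27/13) → (193/26, 27/13); (73/13, 51/13) → (197/26, 51/13); (98/13, -9/13) → (187/26, -9/13)

image vertices: (53/13, 12/13), (193/26, 27/13), (197/26, 51/13), (187/26, -9/13)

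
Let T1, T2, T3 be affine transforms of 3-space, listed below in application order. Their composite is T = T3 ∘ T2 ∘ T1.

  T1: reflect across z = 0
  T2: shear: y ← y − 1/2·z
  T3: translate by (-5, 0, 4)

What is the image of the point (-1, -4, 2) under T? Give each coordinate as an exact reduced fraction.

T1 reflect across z = 0: (-1, -4, 2) → (-1, -4, -2)
T2 shear: y ← y − 1/2·z: (-1, -4, -2) → (-1, -3, -2)
T3 translate by (-5, 0, 4): (-1, -3, -2) → (-6, -3, 2)

T(p) = (-6, -3, 2)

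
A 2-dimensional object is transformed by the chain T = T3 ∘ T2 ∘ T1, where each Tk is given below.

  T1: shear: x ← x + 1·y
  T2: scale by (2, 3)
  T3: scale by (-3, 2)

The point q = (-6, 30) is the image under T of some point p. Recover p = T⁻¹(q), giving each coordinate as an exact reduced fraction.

T1 = [1 1 0; 0 1 0; 0 0 1]
T2·T1 = [2 2 0; 0 3 0; 0 0 1]
T3·…·T1 = [-6 -6 0; 0 6 0; 0 0 1]
det M = -36; M⁻¹ = [-1/6 -1/6 0; 0 1/6 0; 0 0 1]
M⁻¹ · (-6, 30)ᵀ = (-4, 5)ᵀ

p = (-4, 5)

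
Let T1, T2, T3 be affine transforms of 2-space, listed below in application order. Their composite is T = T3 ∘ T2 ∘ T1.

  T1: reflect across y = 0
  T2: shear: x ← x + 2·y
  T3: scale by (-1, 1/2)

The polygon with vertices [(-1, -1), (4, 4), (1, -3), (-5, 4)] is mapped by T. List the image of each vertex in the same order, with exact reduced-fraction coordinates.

image vertices: (-1, 1/2), (4, -2), (-7, 3/2), (13, -2)

T1 reflect across y = 0: (-1, -1) → (-1, 1); (4, 4) → (4, -4); (1, -3) → (1, 3); (-5, 4) → (-5, -4)
T2 shear: x ← x + 2·y: (-1, 1) → (1, 1); (4, -4) → (-4, -4); (1, 3) → (7, 3); (-5, -4) → (-13, -4)
T3 scale by (-1, 1/2): (1, 1) → (-1, 1/2); (-4, -4) → (4, -2); (7, 3) → (-7, 3/2); (-13, -4) → (13, -2)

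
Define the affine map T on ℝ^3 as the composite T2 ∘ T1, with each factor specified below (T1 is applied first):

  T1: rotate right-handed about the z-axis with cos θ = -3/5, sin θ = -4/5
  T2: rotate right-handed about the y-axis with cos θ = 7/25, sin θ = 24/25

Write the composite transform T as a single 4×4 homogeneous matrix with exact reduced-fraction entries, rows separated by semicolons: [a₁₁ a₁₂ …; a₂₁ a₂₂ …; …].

T1 = [-3/5 4/5 0 0; -4/5 -3/5 0 0; 0 0 1 0; 0 0 0 1]
T2·T1 = [-21/125 28/125 24/25 0; -4/5 -3/5 0 0; 72/125 -96/125 7/25 0; 0 0 0 1]

T = [-21/125 28/125 24/25 0; -4/5 -3/5 0 0; 72/125 -96/125 7/25 0; 0 0 0 1]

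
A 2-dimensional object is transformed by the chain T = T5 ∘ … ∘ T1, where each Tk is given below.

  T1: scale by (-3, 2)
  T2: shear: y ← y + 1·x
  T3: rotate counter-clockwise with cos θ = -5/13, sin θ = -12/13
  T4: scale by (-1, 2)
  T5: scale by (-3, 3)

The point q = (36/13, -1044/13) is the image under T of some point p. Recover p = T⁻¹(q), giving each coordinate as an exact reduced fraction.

T1 = [-3 0 0; 0 2 0; 0 0 1]
T2·T1 = [-3 0 0; -3 2 0; 0 0 1]
T3·…·T1 = [-21/13 24/13 0; 51/13 -10/13 0; 0 0 1]
T4·…·T1 = [21/13 -24/13 0; 102/13 -20/13 0; 0 0 1]
T5·…·T1 = [-63/13 72/13 0; 306/13 -60/13 0; 0 0 1]
det M = -108; M⁻¹ = [5/117 2/39 0; 17/78 7/156 0; 0 0 1]
M⁻¹ · (36/13, -1044/13)ᵀ = (-4, -3)ᵀ

p = (-4, -3)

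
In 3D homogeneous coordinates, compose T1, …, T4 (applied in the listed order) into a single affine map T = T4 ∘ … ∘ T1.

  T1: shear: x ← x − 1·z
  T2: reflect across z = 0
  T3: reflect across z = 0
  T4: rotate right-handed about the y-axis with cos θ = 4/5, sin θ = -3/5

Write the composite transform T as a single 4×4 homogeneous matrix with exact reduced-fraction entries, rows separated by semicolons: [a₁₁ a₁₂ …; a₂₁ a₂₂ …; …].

T = [4/5 0 -7/5 0; 0 1 0 0; 3/5 0 1/5 0; 0 0 0 1]

T1 = [1 0 -1 0; 0 1 0 0; 0 0 1 0; 0 0 0 1]
T2·T1 = [1 0 -1 0; 0 1 0 0; 0 0 -1 0; 0 0 0 1]
T3·…·T1 = [1 0 -1 0; 0 1 0 0; 0 0 1 0; 0 0 0 1]
T4·…·T1 = [4/5 0 -7/5 0; 0 1 0 0; 3/5 0 1/5 0; 0 0 0 1]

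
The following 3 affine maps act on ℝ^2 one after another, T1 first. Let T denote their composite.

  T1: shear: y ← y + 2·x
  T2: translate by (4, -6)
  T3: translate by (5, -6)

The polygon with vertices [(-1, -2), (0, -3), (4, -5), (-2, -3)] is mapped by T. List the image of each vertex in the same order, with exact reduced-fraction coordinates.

T1 shear: y ← y + 2·x: (-1, -2) → (-1, -4); (0, -3) → (0, -3); (4, -5) → (4, 3); (-2, -3) → (-2, -7)
T2 translate by (4, -6): (-1, -4) → (3, -10); (0, -3) → (4, -9); (4, 3) → (8, -3); (-2, -7) → (2, -13)
T3 translate by (5, -6): (3, -10) → (8, -16); (4, -9) → (9, -15); (8, -3) → (13, -9); (2, -13) → (7, -19)

image vertices: (8, -16), (9, -15), (13, -9), (7, -19)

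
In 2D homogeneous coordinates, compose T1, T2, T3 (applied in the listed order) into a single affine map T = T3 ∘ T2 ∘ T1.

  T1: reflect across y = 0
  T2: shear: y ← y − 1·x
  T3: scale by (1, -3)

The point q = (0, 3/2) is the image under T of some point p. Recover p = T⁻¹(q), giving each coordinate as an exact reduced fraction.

p = (0, 1/2)

T1 = [1 0 0; 0 -1 0; 0 0 1]
T2·T1 = [1 0 0; -1 -1 0; 0 0 1]
T3·…·T1 = [1 0 0; 3 3 0; 0 0 1]
det M = 3; M⁻¹ = [1 0 0; -1 1/3 0; 0 0 1]
M⁻¹ · (0, 3/2)ᵀ = (0, 1/2)ᵀ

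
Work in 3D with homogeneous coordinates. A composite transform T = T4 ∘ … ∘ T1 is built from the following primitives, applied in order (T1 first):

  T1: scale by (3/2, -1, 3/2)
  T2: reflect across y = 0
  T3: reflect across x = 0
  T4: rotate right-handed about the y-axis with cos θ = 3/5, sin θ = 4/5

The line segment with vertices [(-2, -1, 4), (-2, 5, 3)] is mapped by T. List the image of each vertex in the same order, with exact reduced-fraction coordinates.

image vertices: (33/5, -1, 6/5), (27/5, 5, 3/10)

T1 scale by (3/2, -1, 3/2): (-2, -1, 4) → (-3, 1, 6); (-2, 5, 3) → (-3, -5, 9/2)
T2 reflect across y = 0: (-3, 1, 6) → (-3, -1, 6); (-3, -5, 9/2) → (-3, 5, 9/2)
T3 reflect across x = 0: (-3, -1, 6) → (3, -1, 6); (-3, 5, 9/2) → (3, 5, 9/2)
T4 rotate right-handed about the y-axis with cos θ = 3/5, sin θ = 4/5: (3, -1, 6) → (33/5, -1, 6/5); (3, 5, 9/2) → (27/5, 5, 3/10)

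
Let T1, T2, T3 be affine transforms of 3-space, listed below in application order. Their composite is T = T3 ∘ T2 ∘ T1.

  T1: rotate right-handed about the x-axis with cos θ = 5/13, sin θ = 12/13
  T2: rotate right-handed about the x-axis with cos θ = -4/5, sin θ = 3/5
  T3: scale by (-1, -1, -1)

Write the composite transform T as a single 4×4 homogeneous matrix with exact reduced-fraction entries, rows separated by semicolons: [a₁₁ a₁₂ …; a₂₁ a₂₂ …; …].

T = [-1 0 0 0; 0 56/65 -33/65 0; 0 33/65 56/65 0; 0 0 0 1]

T1 = [1 0 0 0; 0 5/13 -12/13 0; 0 12/13 5/13 0; 0 0 0 1]
T2·T1 = [1 0 0 0; 0 -56/65 33/65 0; 0 -33/65 -56/65 0; 0 0 0 1]
T3·…·T1 = [-1 0 0 0; 0 56/65 -33/65 0; 0 33/65 56/65 0; 0 0 0 1]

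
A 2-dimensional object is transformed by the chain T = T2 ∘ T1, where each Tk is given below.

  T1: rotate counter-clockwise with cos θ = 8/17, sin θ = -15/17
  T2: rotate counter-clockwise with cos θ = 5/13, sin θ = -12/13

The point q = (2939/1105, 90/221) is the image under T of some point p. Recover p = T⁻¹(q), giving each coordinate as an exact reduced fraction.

T1 = [8/17 15/17 0; -15/17 8/17 0; 0 0 1]
T2·T1 = [-140/221 171/221 0; -171/221 -140/221 0; 0 0 1]
det M = 1; M⁻¹ = [-140/221 -171/221 0; 171/221 -140/221 0; 0 0 1]
M⁻¹ · (2939/1105, 90/221)ᵀ = (-2, 9/5)ᵀ

p = (-2, 9/5)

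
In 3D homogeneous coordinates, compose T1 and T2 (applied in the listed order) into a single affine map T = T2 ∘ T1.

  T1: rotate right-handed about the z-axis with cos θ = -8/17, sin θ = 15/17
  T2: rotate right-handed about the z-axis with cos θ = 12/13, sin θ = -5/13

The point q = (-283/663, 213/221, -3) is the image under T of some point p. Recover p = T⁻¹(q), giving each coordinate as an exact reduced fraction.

T1 = [-8/17 -15/17 0 0; 15/17 -8/17 0 0; 0 0 1 0; 0 0 0 1]
T2·T1 = [-21/221 -220/221 0 0; 220/221 -21/221 0 0; 0 0 1 0; 0 0 0 1]
det M = 1; M⁻¹ = [-21/221 220/221 0 0; -220/221 -21/221 0 0; 0 0 1 0; 0 0 0 1]
M⁻¹ · (-283/663, 213/221, -3)ᵀ = (1, 1/3, -3)ᵀ

p = (1, 1/3, -3)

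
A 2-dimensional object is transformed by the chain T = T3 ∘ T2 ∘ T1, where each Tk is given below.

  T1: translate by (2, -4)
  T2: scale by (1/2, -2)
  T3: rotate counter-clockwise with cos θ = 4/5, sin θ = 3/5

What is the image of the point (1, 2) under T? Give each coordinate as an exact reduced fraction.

T(p) = (-6/5, 41/10)

T1 translate by (2, -4): (1, 2) → (3, -2)
T2 scale by (1/2, -2): (3, -2) → (3/2, 4)
T3 rotate counter-clockwise with cos θ = 4/5, sin θ = 3/5: (3/2, 4) → (-6/5, 41/10)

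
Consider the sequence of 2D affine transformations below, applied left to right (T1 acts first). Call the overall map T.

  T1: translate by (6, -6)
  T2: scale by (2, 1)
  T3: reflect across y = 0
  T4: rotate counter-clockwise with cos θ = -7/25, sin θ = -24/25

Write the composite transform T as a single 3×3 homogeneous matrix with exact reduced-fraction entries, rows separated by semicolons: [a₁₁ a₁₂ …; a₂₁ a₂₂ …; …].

T = [-14/25 -24/25 12/5; -48/25 7/25 -66/5; 0 0 1]

T1 = [1 0 6; 0 1 -6; 0 0 1]
T2·T1 = [2 0 12; 0 1 -6; 0 0 1]
T3·…·T1 = [2 0 12; 0 -1 6; 0 0 1]
T4·…·T1 = [-14/25 -24/25 12/5; -48/25 7/25 -66/5; 0 0 1]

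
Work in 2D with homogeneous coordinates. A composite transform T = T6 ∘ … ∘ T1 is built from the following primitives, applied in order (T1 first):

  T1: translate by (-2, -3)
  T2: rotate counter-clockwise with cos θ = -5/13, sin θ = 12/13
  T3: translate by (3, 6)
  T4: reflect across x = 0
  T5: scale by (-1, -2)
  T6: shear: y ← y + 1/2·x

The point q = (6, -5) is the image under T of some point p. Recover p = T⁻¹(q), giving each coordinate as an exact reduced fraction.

p = (-1, 1)

T1 = [1 0 -2; 0 1 -3; 0 0 1]
T2·T1 = [-5/13 -12/13 46/13; 12/13 -5/13 -9/13; 0 0 1]
T3·…·T1 = [-5/13 -12/13 85/13; 12/13 -5/13 69/13; 0 0 1]
T4·…·T1 = [5/13 12/13 -85/13; 12/13 -5/13 69/13; 0 0 1]
T5·…·T1 = [-5/13 -12/13 85/13; -24/13 10/13 -138/13; 0 0 1]
T6·…·T1 = [-5/13 -12/13 85/13; -53/26 4/13 -191/26; 0 0 1]
det M = -2; M⁻¹ = [-2/13 -6/13 -31/13; -53/52 5/26 105/13; 0 0 1]
M⁻¹ · (6, -5)ᵀ = (-1, 1)ᵀ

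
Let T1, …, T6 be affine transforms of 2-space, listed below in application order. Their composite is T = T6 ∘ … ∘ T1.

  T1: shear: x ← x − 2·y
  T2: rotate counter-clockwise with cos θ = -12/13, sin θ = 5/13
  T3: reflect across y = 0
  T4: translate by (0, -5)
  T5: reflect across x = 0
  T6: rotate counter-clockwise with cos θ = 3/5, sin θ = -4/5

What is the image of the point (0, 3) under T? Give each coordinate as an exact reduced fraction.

T1 shear: x ← x − 2·y: (0, 3) → (-6, 3)
T2 rotate counter-clockwise with cos θ = -12/13, sin θ = 5/13: (-6, 3) → (57/13, -66/13)
T3 reflect across y = 0: (57/13, -66/13) → (57/13, 66/13)
T4 translate by (0, -5): (57/13, 66/13) → (57/13, 1/13)
T5 reflect across x = 0: (57/13, 1/13) → (-57/13, 1/13)
T6 rotate counter-clockwise with cos θ = 3/5, sin θ = -4/5: (-57/13, 1/13) → (-167/65, 231/65)

T(p) = (-167/65, 231/65)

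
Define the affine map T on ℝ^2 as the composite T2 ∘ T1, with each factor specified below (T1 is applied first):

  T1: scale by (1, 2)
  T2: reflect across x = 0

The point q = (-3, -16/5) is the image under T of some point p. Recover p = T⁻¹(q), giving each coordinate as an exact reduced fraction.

T1 = [1 0 0; 0 2 0; 0 0 1]
T2·T1 = [-1 0 0; 0 2 0; 0 0 1]
det M = -2; M⁻¹ = [-1 0 0; 0 1/2 0; 0 0 1]
M⁻¹ · (-3, -16/5)ᵀ = (3, -8/5)ᵀ

p = (3, -8/5)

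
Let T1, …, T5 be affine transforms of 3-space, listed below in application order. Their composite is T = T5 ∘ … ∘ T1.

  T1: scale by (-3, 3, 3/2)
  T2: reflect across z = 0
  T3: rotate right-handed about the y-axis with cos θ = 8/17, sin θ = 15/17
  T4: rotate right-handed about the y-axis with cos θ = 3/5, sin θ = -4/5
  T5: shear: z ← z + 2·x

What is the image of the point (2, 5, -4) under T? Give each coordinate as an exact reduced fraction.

T(p) = (-426/85, 15, -54/17)

T1 scale by (-3, 3, 3/2): (2, 5, -4) → (-6, 15, -6)
T2 reflect across z = 0: (-6, 15, -6) → (-6, 15, 6)
T3 rotate right-handed about the y-axis with cos θ = 8/17, sin θ = 15/17: (-6, 15, 6) → (42/17, 15, 138/17)
T4 rotate right-handed about the y-axis with cos θ = 3/5, sin θ = -4/5: (42/17, 15, 138/17) → (-426/85, 15, 582/85)
T5 shear: z ← z + 2·x: (-426/85, 15, 582/85) → (-426/85, 15, -54/17)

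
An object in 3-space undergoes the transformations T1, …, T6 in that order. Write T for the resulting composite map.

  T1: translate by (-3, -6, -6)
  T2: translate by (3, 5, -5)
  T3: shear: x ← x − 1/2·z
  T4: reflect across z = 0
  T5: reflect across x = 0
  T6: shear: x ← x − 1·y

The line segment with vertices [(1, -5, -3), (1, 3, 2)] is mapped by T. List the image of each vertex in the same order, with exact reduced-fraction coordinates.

T1 translate by (-3, -6, -6): (1, -5, -3) → (-2, -11, -9); (1, 3, 2) → (-2, -3, -4)
T2 translate by (3, 5, -5): (-2, -11, -9) → (1, -6, -14); (-2, -3, -4) → (1, 2, -9)
T3 shear: x ← x − 1/2·z: (1, -6, -14) → (8, -6, -14); (1, 2, -9) → (11/2, 2, -9)
T4 reflect across z = 0: (8, -6, -14) → (8, -6, 14); (11/2, 2, -9) → (11/2, 2, 9)
T5 reflect across x = 0: (8, -6, 14) → (-8, -6, 14); (11/2, 2, 9) → (-11/2, 2, 9)
T6 shear: x ← x − 1·y: (-8, -6, 14) → (-2, -6, 14); (-11/2, 2, 9) → (-15/2, 2, 9)

image vertices: (-2, -6, 14), (-15/2, 2, 9)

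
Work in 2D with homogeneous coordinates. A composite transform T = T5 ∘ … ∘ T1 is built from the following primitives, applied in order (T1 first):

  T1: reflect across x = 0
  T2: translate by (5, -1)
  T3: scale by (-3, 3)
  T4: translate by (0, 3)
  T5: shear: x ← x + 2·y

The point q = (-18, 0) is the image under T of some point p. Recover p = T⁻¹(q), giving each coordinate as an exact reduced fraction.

T1 = [-1 0 0; 0 1 0; 0 0 1]
T2·T1 = [-1 0 5; 0 1 -1; 0 0 1]
T3·…·T1 = [3 0 -15; 0 3 -3; 0 0 1]
T4·…·T1 = [3 0 -15; 0 3 0; 0 0 1]
T5·…·T1 = [3 6 -15; 0 3 0; 0 0 1]
det M = 9; M⁻¹ = [1/3 -2/3 5; 0 1/3 0; 0 0 1]
M⁻¹ · (-18, 0)ᵀ = (-1, 0)ᵀ

p = (-1, 0)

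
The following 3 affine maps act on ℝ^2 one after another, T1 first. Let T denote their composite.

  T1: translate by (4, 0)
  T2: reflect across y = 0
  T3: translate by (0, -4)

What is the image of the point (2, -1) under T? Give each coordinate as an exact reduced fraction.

T(p) = (6, -3)

T1 translate by (4, 0): (2, -1) → (6, -1)
T2 reflect across y = 0: (6, -1) → (6, 1)
T3 translate by (0, -4): (6, 1) → (6, -3)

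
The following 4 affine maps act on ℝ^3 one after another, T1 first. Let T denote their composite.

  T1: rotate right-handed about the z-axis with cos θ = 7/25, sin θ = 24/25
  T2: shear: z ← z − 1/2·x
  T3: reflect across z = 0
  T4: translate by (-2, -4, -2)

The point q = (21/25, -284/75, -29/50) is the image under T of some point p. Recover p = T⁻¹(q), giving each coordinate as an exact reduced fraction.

p = (1, -8/3, 0)

T1 = [7/25 -24/25 0 0; 24/25 7/25 0 0; 0 0 1 0; 0 0 0 1]
T2·T1 = [7/25 -24/25 0 0; 24/25 7/25 0 0; -7/50 12/25 1 0; 0 0 0 1]
T3·…·T1 = [7/25 -24/25 0 0; 24/25 7/25 0 0; 7/50 -12/25 -1 0; 0 0 0 1]
T4·…·T1 = [7/25 -24/25 0 -2; 24/25 7/25 0 -4; 7/50 -12/25 -1 -2; 0 0 0 1]
det M = -1; M⁻¹ = [7/25 24/25 0 22/5; -24/25 7/25 0 -4/5; 1/2 0 -1 -1; 0 0 0 1]
M⁻¹ · (21/25, -284/75, -29/50)ᵀ = (1, -8/3, 0)ᵀ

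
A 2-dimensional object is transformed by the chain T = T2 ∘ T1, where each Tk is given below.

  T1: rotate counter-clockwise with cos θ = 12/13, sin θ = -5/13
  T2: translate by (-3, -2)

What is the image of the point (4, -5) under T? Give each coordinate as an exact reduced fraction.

T(p) = (-16/13, -106/13)

T1 rotate counter-clockwise with cos θ = 12/13, sin θ = -5/13: (4, -5) → (23/13, -80/13)
T2 translate by (-3, -2): (23/13, -80/13) → (-16/13, -106/13)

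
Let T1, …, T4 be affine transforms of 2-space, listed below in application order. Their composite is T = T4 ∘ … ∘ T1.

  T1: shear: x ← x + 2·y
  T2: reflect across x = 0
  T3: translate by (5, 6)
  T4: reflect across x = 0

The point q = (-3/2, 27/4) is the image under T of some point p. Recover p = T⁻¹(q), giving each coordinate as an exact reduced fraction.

p = (2, 3/4)

T1 = [1 2 0; 0 1 0; 0 0 1]
T2·T1 = [-1 -2 0; 0 1 0; 0 0 1]
T3·…·T1 = [-1 -2 5; 0 1 6; 0 0 1]
T4·…·T1 = [1 2 -5; 0 1 6; 0 0 1]
det M = 1; M⁻¹ = [1 -2 17; 0 1 -6; 0 0 1]
M⁻¹ · (-3/2, 27/4)ᵀ = (2, 3/4)ᵀ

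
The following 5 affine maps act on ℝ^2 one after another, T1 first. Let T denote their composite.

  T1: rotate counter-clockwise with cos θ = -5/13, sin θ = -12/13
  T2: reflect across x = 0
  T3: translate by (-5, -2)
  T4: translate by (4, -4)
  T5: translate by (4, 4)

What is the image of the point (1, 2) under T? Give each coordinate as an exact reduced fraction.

T1 rotate counter-clockwise with cos θ = -5/13, sin θ = -12/13: (1, 2) → (19/13, -22/13)
T2 reflect across x = 0: (19/13, -22/13) → (-19/13, -22/13)
T3 translate by (-5, -2): (-19/13, -22/13) → (-84/13, -48/13)
T4 translate by (4, -4): (-84/13, -48/13) → (-32/13, -100/13)
T5 translate by (4, 4): (-32/13, -100/13) → (20/13, -48/13)

T(p) = (20/13, -48/13)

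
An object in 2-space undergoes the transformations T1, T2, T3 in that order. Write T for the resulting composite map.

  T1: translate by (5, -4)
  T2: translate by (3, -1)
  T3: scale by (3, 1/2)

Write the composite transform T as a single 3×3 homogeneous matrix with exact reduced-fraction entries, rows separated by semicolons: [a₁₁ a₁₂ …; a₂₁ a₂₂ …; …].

T1 = [1 0 5; 0 1 -4; 0 0 1]
T2·T1 = [1 0 8; 0 1 -5; 0 0 1]
T3·…·T1 = [3 0 24; 0 1/2 -5/2; 0 0 1]

T = [3 0 24; 0 1/2 -5/2; 0 0 1]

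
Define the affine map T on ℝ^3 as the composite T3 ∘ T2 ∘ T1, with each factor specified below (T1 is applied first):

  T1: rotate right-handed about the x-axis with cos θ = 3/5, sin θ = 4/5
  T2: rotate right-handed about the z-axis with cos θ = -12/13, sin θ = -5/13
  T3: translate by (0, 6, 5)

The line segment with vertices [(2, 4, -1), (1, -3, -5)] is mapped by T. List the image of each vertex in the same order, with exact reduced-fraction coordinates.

image vertices: (-8/13, 148/65, 38/5), (-1/13, 233/65, -2/5)

T1 rotate right-handed about the x-axis with cos θ = 3/5, sin θ = 4/5: (2, 4, -1) → (2, 16/5, 13/5); (1, -3, -5) → (1, 11/5, -27/5)
T2 rotate right-handed about the z-axis with cos θ = -12/13, sin θ = -5/13: (2, 16/5, 13/5) → (-8/13, -242/65, 13/5); (1, 11/5, -27/5) → (-1/13, -157/65, -27/5)
T3 translate by (0, 6, 5): (-8/13, -242/65, 13/5) → (-8/13, 148/65, 38/5); (-1/13, -157/65, -27/5) → (-1/13, 233/65, -2/5)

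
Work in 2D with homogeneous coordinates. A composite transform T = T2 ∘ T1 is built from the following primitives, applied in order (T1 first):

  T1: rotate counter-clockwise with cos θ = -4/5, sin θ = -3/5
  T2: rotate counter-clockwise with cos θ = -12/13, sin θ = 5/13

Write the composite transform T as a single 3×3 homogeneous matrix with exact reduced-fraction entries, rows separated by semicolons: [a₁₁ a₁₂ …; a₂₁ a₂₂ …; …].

T1 = [-4/5 3/5 0; -3/5 -4/5 0; 0 0 1]
T2·T1 = [63/65 -16/65 0; 16/65 63/65 0; 0 0 1]

T = [63/65 -16/65 0; 16/65 63/65 0; 0 0 1]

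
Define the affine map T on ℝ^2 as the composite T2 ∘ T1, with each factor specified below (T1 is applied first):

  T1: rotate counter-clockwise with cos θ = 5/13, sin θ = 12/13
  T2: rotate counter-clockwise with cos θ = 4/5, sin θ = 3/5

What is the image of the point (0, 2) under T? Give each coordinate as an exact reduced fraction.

T1 rotate counter-clockwise with cos θ = 5/13, sin θ = 12/13: (0, 2) → (-24/13, 10/13)
T2 rotate counter-clockwise with cos θ = 4/5, sin θ = 3/5: (-24/13, 10/13) → (-126/65, -32/65)

T(p) = (-126/65, -32/65)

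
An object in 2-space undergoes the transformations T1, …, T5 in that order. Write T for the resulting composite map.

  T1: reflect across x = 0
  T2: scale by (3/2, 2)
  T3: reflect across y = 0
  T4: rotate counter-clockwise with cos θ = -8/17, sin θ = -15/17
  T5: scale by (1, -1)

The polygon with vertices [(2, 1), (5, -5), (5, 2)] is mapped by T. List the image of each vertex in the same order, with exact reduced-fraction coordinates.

T1 reflect across x = 0: (2, 1) → (-2, 1); (5, -5) → (-5, -5); (5, 2) → (-5, 2)
T2 scale by (3/2, 2): (-2, 1) → (-3, 2); (-5, -5) → (-15/2, -10); (-5, 2) → (-15/2, 4)
T3 reflect across y = 0: (-3, 2) → (-3, -2); (-15/2, -10) → (-15/2, 10); (-15/2, 4) → (-15/2, -4)
T4 rotate counter-clockwise with cos θ = -8/17, sin θ = -15/17: (-3, -2) → (-6/17, 61/17); (-15/2, 10) → (210/17, 65/34); (-15/2, -4) → (0, 17/2)
T5 scale by (1, -1): (-6/17, 61/17) → (-6/17, -61/17); (210/17, 65/34) → (210/17, -65/34); (0, 17/2) → (0, -17/2)

image vertices: (-6/17, -61/17), (210/17, -65/34), (0, -17/2)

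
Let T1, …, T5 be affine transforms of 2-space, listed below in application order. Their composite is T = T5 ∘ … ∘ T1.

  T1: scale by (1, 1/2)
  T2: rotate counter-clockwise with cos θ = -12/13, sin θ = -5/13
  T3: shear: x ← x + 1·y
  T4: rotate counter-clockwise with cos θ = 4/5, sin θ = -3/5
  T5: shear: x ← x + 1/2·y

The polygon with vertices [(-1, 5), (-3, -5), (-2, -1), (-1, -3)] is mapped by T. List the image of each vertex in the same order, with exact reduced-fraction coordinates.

image vertices: (-101/52, -197/130), (317/52, -51/130), (139/52, -97/130), (147/52, 19/130)

T1 scale by (1, 1/2): (-1, 5) → (-1, 5/2); (-3, -5) → (-3, -5/2); (-2, -1) → (-2, -1/2); (-1, -3) → (-1, -3/2)
T2 rotate counter-clockwise with cos θ = -12/13, sin θ = -5/13: (-1, 5/2) → (49/26, -25/13); (-3, -5/2) → (47/26, 45/13); (-2, -1/2) → (43/26, 16/13); (-1, -3/2) → (9/26, 23/13)
T3 shear: x ← x + 1·y: (49/26, -25/13) → (-1/26, -25/13); (47/26, 45/13) → (137/26, 45/13); (43/26, 16/13) → (75/26, 16/13); (9/26, 23/13) → (55/26, 23/13)
T4 rotate counter-clockwise with cos θ = 4/5, sin θ = -3/5: (-1/26, -25/13) → (-77/65, -197/130); (137/26, 45/13) → (409/65, -51/130); (75/26, 16/13) → (198/65, -97/130); (55/26, 23/13) → (179/65, 19/130)
T5 shear: x ← x + 1/2·y: (-77/65, -197/130) → (-101/52, -197/130); (409/65, -51/130) → (317/52, -51/130); (198/65, -97/130) → (139/52, -97/130); (179/65, 19/130) → (147/52, 19/130)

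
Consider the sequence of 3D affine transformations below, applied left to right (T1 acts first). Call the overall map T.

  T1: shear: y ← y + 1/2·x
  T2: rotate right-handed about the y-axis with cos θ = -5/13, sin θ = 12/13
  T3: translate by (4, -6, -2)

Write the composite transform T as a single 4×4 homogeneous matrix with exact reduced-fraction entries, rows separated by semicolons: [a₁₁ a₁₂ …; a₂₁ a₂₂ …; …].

T1 = [1 0 0 0; 1/2 1 0 0; 0 0 1 0; 0 0 0 1]
T2·T1 = [-5/13 0 12/13 0; 1/2 1 0 0; -12/13 0 -5/13 0; 0 0 0 1]
T3·…·T1 = [-5/13 0 12/13 4; 1/2 1 0 -6; -12/13 0 -5/13 -2; 0 0 0 1]

T = [-5/13 0 12/13 4; 1/2 1 0 -6; -12/13 0 -5/13 -2; 0 0 0 1]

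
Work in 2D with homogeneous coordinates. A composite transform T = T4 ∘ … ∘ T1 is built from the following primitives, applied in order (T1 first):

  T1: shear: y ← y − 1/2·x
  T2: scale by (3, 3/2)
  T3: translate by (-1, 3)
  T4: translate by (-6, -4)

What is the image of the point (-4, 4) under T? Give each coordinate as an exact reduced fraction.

T1 shear: y ← y − 1/2·x: (-4, 4) → (-4, 6)
T2 scale by (3, 3/2): (-4, 6) → (-12, 9)
T3 translate by (-1, 3): (-12, 9) → (-13, 12)
T4 translate by (-6, -4): (-13, 12) → (-19, 8)

T(p) = (-19, 8)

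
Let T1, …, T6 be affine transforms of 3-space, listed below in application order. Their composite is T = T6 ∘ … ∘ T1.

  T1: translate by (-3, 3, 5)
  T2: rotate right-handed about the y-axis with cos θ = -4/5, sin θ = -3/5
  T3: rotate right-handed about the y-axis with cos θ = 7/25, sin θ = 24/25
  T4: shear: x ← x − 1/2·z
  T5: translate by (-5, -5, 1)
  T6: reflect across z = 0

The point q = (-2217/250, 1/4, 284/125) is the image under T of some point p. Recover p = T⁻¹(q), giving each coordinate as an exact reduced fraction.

p = (-2, 9/4, -1)

T1 = [1 0 0 -3; 0 1 0 3; 0 0 1 5; 0 0 0 1]
T2·T1 = [-4/5 0 -3/5 -3/5; 0 1 0 3; 3/5 0 -4/5 -29/5; 0 0 0 1]
T3·…·T1 = [44/125 0 -117/125 -717/125; 0 1 0 3; 117/125 0 44/125 -131/125; 0 0 0 1]
T4·…·T1 = [-29/250 0 -139/125 -1303/250; 0 1 0 3; 117/125 0 44/125 -131/125; 0 0 0 1]
T5·…·T1 = [-29/250 0 -139/125 -2553/250; 0 1 0 -2; 117/125 0 44/125 -6/125; 0 0 0 1]
T6·…·T1 = [-29/250 0 -139/125 -2553/250; 0 1 0 -2; -117/125 0 -44/125 6/125; 0 0 0 1]
det M = -1; M⁻¹ = [44/125 0 -139/125 456/125; 0 1 0 2; -117/125 0 29/250 -2391/250; 0 0 0 1]
M⁻¹ · (-2217/250, 1/4, 284/125)ᵀ = (-2, 9/4, -1)ᵀ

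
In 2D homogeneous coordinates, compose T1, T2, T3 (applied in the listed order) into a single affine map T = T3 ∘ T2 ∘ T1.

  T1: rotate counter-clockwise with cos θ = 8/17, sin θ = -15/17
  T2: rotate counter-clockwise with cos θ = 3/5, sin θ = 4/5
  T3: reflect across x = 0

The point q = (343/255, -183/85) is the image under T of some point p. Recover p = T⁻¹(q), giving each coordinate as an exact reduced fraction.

T1 = [8/17 15/17 0; -15/17 8/17 0; 0 0 1]
T2·T1 = [84/85 13/85 0; -13/85 84/85 0; 0 0 1]
T3·…·T1 = [-84/85 -13/85 0; -13/85 84/85 0; 0 0 1]
det M = -1; M⁻¹ = [-84/85 -13/85 0; -13/85 84/85 0; 0 0 1]
M⁻¹ · (343/255, -183/85)ᵀ = (-1, -7/3)ᵀ

p = (-1, -7/3)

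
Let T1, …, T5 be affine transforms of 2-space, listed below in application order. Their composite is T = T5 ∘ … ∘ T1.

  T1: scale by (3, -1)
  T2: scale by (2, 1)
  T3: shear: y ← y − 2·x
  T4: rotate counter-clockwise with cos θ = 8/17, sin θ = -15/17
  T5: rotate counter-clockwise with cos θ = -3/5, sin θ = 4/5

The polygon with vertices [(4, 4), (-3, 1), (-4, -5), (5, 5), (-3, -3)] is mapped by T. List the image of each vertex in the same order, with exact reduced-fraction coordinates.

T1 scale by (3, -1): (4, 4) → (12, -4); (-3, 1) → (-9, -1); (-4, -5) → (-12, 5); (5, 5) → (15, -5); (-3, -3) → (-9, 3)
T2 scale by (2, 1): (12, -4) → (24, -4); (-9, -1) → (-18, -1); (-12, 5) → (-24, 5); (15, -5) → (30, -5); (-9, 3) → (-18, 3)
T3 shear: y ← y − 2·x: (24, -4) → (24, -52); (-18, -1) → (-18, 35); (-24, 5) → (-24, 53); (30, -5) → (30, -65); (-18, 3) → (-18, 39)
T4 rotate counter-clockwise with cos θ = 8/17, sin θ = -15/17: (24, -52) → (-588/17, -776/17); (-18, 35) → (381/17, 550/17); (-24, 53) → (603/17, 784/17); (30, -65) → (-735/17, -970/17); (-18, 39) → (441/17, 582/17)
T5 rotate counter-clockwise with cos θ = -3/5, sin θ = 4/5: (-588/17, -776/17) → (4868/85, -24/85); (381/17, 550/17) → (-3343/85, -126/85); (603/17, 784/17) → (-989/17, 12/17); (-735/17, -970/17) → (1217/17, -6/17); (441/17, 582/17) → (-3651/85, 18/85)

image vertices: (4868/85, -24/85), (-3343/85, -126/85), (-989/17, 12/17), (1217/17, -6/17), (-3651/85, 18/85)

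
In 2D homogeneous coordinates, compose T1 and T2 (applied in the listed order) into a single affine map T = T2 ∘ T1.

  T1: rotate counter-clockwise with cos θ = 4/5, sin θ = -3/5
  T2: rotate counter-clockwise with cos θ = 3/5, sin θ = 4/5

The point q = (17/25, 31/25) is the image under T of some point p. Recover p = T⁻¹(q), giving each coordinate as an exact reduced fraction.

p = (1, 1)

T1 = [4/5 3/5 0; -3/5 4/5 0; 0 0 1]
T2·T1 = [24/25 -7/25 0; 7/25 24/25 0; 0 0 1]
det M = 1; M⁻¹ = [24/25 7/25 0; -7/25 24/25 0; 0 0 1]
M⁻¹ · (17/25, 31/25)ᵀ = (1, 1)ᵀ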